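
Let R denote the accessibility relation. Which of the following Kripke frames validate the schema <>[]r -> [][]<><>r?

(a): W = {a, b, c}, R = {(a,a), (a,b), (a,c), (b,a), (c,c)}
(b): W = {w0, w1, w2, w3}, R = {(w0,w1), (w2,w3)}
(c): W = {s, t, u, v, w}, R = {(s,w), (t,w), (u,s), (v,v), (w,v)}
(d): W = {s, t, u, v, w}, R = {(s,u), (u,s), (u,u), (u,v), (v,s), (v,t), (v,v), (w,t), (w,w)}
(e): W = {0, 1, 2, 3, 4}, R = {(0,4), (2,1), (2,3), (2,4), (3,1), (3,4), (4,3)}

Frame correspondent (Sahlqvist): forall x forall y forall z ((xRy & x R^2 z) -> exists w (yRw & z R^2 w)) — i.e. a generalized confluence (Geach) condition.
(a): fails — aRb, aR²c but no w with bRw and cR²w.
(b): ✓.
(c): fails — uRs, uR²w but no w* with sRw* and wR²w*.
(d): fails — uRs, uR²t but no w* with sRw* and tR²w*.
(e): fails — 2R1, 2R²1 but no w with 1Rw and 1R²w.
Valid on: (b).

(b)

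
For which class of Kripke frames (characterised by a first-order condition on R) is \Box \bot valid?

□⊥ is valid iff no world has any successor (otherwise □⊥ fails at any world with one).

emptiness of R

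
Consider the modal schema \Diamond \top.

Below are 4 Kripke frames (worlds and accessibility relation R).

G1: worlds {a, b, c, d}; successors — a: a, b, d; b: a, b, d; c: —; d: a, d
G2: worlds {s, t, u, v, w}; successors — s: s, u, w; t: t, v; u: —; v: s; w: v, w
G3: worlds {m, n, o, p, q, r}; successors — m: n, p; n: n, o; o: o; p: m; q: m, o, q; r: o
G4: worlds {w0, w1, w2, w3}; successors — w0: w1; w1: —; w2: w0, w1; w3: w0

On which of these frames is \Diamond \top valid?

G3

The schema corresponds to seriality: \forall x \exists y Rxy.
G1: fails — world c has no successor.
G2: fails — world u has no successor.
G3: ✓.
G4: fails — world w1 has no successor.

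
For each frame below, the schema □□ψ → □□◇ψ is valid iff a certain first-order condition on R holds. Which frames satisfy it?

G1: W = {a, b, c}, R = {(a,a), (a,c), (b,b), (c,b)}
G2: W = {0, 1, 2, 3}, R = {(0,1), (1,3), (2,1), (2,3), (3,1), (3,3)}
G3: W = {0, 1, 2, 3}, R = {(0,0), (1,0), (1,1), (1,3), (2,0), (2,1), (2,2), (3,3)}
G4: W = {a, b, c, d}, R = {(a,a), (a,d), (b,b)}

The schema corresponds to a generalized confluence (Geach) condition: ∀x ∀z (xR²z → ∃w (xR²w ∧ zRw)).
G1: holds.
G2: holds.
G3: holds.
G4: fails — aR²d but no w with aR²w and dRw.

G1, G2, G3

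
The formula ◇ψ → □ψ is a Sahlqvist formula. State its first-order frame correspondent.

partial functionality

Suppose ◇ψ→□ψ is valid. Take Rxy, Rxz and set V(ψ)={y}. Then ◇ψ at x, so □ψ at x, so ψ at z, i.e. z=y.
The converse is a direct semantic check.
So the correspondent is partial functionality.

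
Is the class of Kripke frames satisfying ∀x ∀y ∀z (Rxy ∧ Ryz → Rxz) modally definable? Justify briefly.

Yes — defined by □r → □□r

Yes: it is transitivity, defined by the 4 schema □r → □□r.
Suppose □r→□□r is valid. Take Rxy, Ryz and set V(r)={w : Rxw}. Then □r at x, so □□r at x, so □r at y, so r at z, i.e. Rxz.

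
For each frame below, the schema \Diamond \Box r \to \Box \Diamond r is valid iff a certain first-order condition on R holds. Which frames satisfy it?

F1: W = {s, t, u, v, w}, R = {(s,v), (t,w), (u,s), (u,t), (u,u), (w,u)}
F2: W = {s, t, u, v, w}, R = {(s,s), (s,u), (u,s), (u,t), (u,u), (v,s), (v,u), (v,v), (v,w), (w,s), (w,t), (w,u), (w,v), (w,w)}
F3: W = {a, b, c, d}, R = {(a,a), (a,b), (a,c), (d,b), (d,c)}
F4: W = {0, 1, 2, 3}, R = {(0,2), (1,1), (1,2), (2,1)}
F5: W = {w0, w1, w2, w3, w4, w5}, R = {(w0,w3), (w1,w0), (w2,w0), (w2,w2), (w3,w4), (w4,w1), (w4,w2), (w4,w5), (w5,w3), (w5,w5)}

The schema corresponds to convergence: \forall x \forall y \forall z (Rxy \wedge Rxz \to \exists w (Ryw \wedge Rzw)).
F1: fails — Rsv and Rsv but v and v have no common successor.
F2: fails — Rut and Rut but t and t have no common successor.
F3: fails — Rab and Rab but b and b have no common successor.
F4: satisfies the condition.
F5: fails — Rw2w0 and Rw2w2 but w0 and w2 have no common successor.
Valid on: F4.

F4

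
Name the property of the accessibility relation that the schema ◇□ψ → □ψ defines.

the Euclidean property

This is frame-equivalent to ◇ψ → □◇ψ (substitute ¬ψ for ψ and contrapose).
Suppose ◇ψ→□◇ψ is valid. Take Rxy, Rxz and set V(ψ)={y}. Then ◇ψ at x, so □◇ψ at x, so ◇ψ at z, so some w with Rzw has ψ; w=y, i.e. Rzy. By symmetry of the argument, Ryz.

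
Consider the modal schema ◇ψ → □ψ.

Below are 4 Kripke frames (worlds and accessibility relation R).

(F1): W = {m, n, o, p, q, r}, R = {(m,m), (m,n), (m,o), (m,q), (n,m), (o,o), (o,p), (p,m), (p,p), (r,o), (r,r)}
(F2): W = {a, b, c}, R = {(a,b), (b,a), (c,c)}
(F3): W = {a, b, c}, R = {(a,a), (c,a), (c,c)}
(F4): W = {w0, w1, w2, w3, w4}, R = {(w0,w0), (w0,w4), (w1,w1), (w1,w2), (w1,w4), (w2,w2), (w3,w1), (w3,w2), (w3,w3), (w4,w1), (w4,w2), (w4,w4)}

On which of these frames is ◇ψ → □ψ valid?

(F2)

Frame correspondent (Sahlqvist): ∀x ∀y ∀z (Rxy ∧ Rxz → y = z) — i.e. partial functionality.
(F1): fails — m sees both m and n.
(F2): holds.
(F3): fails — c sees both a and c.
(F4): fails — w0 sees both w0 and w4.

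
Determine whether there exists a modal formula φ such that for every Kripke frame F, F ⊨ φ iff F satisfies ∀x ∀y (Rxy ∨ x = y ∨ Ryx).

Not definable by any modal formula

If a class were modally definable it would be closed under disjoint unions (Goldblatt–Thomason).
Take 3 disjoint single-world reflexive frames: each is trivially connected, but their disjoint union has 3 worlds with no edge between distinct components, so it is not connected.
So no modal formula (or set of formulas) defines exactly the connected frames.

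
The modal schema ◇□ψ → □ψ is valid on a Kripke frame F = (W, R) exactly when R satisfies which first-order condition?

Replacing ψ by ¬ψ and contraposing gives the equivalent schema ◇ψ → □◇ψ.
Suppose ◇ψ→□◇ψ is valid. Take Rxy, Rxz and set V(ψ)={y}. Then ◇ψ at x, so □◇ψ at x, so ◇ψ at z, so some w with Rzw has ψ; w=y, i.e. Rzy. By symmetry of the argument, Ryz.
Conversely, any frame satisfying ∀x ∀y ∀z (Rxy ∧ Rxz → Ryz) validates the schema.
Frame condition: ∀x ∀y ∀z (Rxy ∧ Rxz → Ryz).

The Euclidean property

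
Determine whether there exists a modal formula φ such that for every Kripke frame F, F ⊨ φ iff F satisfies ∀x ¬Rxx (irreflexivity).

Not modally definable

Any modally definable frame class is closed under surjective bounded morphisms.
The 3-cycle (worlds s,t,u with s→t→u→s) is irreflexive, and the map sending every world to a single reflexive point • is a surjective bounded morphism (forth: every edge maps to (•,•); back: every world has a successor). So any modal formula valid on the 3-cycle is also valid on the reflexive point, which is not irreflexive.
Hence irreflexivity is not modally definable.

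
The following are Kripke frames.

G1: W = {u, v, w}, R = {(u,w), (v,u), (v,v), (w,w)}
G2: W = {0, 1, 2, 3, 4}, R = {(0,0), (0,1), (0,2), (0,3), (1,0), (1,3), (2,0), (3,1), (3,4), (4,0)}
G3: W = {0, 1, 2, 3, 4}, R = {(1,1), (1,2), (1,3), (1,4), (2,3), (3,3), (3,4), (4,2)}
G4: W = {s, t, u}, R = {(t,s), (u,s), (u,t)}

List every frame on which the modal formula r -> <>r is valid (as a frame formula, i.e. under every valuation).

none

This is the axiom for reflexivity; its first-order frame correspondent is forall x Rxx.
G1: fails — world u does not see itself.
G2: fails — world 1 does not see itself.
G3: fails — world 0 does not see itself.
G4: fails — world s does not see itself.
Valid on no frame.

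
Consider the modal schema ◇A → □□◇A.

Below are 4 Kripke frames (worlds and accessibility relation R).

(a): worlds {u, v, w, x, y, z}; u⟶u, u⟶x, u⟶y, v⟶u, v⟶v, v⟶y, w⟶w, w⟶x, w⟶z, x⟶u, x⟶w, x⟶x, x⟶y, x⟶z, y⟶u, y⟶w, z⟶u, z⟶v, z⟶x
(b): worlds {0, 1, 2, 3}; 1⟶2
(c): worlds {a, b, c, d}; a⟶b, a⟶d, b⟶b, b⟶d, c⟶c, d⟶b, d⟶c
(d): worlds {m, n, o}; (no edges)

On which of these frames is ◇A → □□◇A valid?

This is the axiom for a generalized confluence (Geach) condition; its first-order frame correspondent is ∀x ∀y ∀z ((xRy ∧ xR²z) → ∃w (y = w ∧ zRw)).
(a): fails — uRu, uR²w but no t with u=t and wRt.
(b): satisfies the condition.
(c): fails — aRb, aR²c but no w with b=w and cRw.
(d): satisfies the condition.

(b), (d)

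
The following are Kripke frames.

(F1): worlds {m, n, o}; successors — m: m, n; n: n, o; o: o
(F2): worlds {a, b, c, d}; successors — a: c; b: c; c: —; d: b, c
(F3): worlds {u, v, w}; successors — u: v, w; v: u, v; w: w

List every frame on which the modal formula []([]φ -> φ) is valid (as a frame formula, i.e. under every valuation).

(F1)

This is the axiom for shift-reflexivity; its first-order frame correspondent is forall x forall y (Rxy -> Ryy).
(F1): satisfies the condition.
(F2): fails — Rdb but not Rbb.
(F3): fails — Rvu but not Ruu.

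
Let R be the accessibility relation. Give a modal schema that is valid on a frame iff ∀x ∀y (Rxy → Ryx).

The condition is symmetry. The B schema s → □◇s defines it.

s → □◇s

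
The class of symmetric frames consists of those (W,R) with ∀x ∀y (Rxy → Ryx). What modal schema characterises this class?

A defining formula is p → □◇p (the B axiom).
Suppose p→□◇p is valid. Take Rxy and set V(p)={x}. Then p at x, so □◇p at x, so ◇p at y, so some z with Ryz has p; z=x, i.e. Ryx.

p → □◇p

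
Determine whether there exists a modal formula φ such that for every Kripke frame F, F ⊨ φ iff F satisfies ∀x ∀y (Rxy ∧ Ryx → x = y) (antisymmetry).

Not modally definable

If a class were modally definable it would be closed under surjective bounded morphisms (Goldblatt–Thomason).
The 4-cycle (worlds a,b,c,d with a→b→c→d→a) is antisymmetric. Sending even-indexed worlds to • and odd-indexed worlds to ∘ is a surjective bounded morphism onto the two-world frame with •↔∘, which is not antisymmetric.
Hence antisymmetry is not modally definable.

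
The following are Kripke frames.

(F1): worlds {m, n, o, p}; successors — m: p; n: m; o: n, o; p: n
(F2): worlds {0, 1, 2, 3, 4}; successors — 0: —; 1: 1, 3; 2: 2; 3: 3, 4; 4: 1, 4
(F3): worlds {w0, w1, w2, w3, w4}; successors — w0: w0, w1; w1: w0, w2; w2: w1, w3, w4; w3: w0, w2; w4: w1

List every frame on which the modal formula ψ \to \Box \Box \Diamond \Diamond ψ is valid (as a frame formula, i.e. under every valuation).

(F2)

The schema corresponds to a generalized confluence (Geach) condition: \forall x \forall z (x R^2 z \to \exists w (x = w \wedge z R^2 w)).
(F1): fails — mR²n but no w with m=w and nR²w.
(F2): ✓.
(F3): fails — w1R²w4 but no w with w1=w and w4R²w.
Valid on: (F2).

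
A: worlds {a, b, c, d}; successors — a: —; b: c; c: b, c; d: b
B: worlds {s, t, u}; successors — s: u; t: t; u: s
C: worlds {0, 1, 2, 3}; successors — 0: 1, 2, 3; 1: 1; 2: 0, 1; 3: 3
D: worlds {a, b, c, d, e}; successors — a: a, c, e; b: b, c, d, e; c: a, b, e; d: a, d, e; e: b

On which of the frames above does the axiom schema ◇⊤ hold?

B, C, D

The schema corresponds to seriality: ∀x ∃y Rxy.
A: fails — world a has no successor.
B: ✓.
C: ✓.
D: ✓.
Valid on: B, C, D.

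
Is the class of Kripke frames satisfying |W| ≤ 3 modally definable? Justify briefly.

Any modally definable frame class is closed under disjoint unions.
Any modal formula valid on each of 4 disjoint one-world frames is valid on their disjoint union (validity is preserved under disjoint unions). Each one-world frame has |W|=1≤3, but the union has |W|=4.
So no modal formula (or set of formulas) defines exactly the |W|≤3 frames.

No — not modally definable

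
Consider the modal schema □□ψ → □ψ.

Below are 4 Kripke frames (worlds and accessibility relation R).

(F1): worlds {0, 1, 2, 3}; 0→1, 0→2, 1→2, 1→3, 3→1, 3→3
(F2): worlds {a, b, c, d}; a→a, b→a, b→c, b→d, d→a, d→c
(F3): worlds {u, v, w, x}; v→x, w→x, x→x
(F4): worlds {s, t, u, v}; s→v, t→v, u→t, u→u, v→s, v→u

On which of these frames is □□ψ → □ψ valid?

(F3)

This is the axiom for density; its first-order frame correspondent is ∀x ∀y (Rxy → ∃z (Rxz ∧ Rzy)).
(F1): fails — R12 but no z with R1z and Rz2.
(F2): fails — Rdc but no z with Rdz and Rzc.
(F3): ✓.
(F4): fails — Rtv but no z with Rtz and Rzv.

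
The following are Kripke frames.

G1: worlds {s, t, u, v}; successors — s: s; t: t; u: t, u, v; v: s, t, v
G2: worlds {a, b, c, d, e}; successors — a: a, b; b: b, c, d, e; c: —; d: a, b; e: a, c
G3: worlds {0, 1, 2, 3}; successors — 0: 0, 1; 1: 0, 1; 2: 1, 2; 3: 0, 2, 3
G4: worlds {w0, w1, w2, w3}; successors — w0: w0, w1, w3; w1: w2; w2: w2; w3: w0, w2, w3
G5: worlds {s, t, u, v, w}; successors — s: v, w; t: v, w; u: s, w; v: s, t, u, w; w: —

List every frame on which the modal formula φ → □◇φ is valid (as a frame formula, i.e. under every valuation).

This is the axiom for symmetry; its first-order frame correspondent is ∀x ∀y (Rxy → Ryx).
G1: fails — Ruv but not Rvu.
G2: fails — Rbc but not Rcb.
G3: fails — R32 but not R23.
G4: fails — Rw1w2 but not Rw2w1.
G5: fails — Ruw but not Rwu.

none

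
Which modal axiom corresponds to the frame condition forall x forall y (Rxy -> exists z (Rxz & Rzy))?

The condition is density. The C4 schema □□q → □q defines it.
Suppose □□q→□q is valid. Take Rxy and set V(q)={w : xR²w}. Then □□q at x, so □q at x, so q at y, i.e. ∃z(Rxz∧Rzy).

□□q → □q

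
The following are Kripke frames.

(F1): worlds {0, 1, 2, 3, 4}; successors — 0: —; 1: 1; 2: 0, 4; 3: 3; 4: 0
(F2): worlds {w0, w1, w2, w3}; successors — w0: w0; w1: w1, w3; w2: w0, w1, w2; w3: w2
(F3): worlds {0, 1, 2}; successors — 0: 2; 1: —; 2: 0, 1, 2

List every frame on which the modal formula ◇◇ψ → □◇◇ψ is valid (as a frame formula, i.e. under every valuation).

Frame correspondent (Sahlqvist): ∀x ∀y ∀z ((xR²y ∧ xRz) → ∃w (y = w ∧ zR²w)) — i.e. a generalized confluence (Geach) condition.
(F1): fails — 2R²0, 2R0 but no w with 0=w and 0R²w.
(F2): fails — w1R²w3, w1Rw3 but no w with w3=w and w3R²w.
(F3): fails — 2R²0, 2R1 but no w with 0=w and 1R²w.

none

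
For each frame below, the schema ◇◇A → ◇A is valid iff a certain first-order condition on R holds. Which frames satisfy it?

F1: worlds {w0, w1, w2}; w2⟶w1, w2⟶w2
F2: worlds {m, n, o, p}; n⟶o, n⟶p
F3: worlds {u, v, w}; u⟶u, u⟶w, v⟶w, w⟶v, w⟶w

Frame correspondent (Sahlqvist): ∀x ∀y ∀z (Rxy ∧ Ryz → Rxz) — i.e. transitivity.
F1: ✓.
F2: ✓.
F3: fails — Ruw and Rwv but not Ruv.

F1, F2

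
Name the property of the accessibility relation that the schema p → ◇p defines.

reflexivity

Replacing p by ¬p and contraposing gives the equivalent schema □p → p.
Suppose □p→p is valid. At any x set V(p)={w : Rxw}. Then □p holds at x, so p holds at x, i.e. Rxx.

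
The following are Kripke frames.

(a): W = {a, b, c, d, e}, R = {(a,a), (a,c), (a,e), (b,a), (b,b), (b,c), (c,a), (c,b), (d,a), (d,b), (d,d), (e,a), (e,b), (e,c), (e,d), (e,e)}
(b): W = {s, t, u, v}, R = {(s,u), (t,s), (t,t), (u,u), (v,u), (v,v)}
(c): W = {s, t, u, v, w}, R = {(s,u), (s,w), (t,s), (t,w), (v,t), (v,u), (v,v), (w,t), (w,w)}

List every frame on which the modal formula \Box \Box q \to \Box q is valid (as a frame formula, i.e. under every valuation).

The schema corresponds to density: \forall x \forall y (Rxy \to \exists z (Rxz \wedge Rzy)).
(a): satisfies the condition.
(b): satisfies the condition.
(c): fails — Rts but no z with Rtz and Rzs.

(a), (b)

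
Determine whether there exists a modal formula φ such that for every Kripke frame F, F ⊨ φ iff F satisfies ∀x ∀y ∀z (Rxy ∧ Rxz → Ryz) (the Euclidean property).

This is a Sahlqvist condition; the 5 axiom ◇r → □◇r defines it.
Suppose ◇r→□◇r is valid. Take Rxy, Rxz and set V(r)={y}. Then ◇r at x, so □◇r at x, so ◇r at z, so some w with Rzw has r; w=y, i.e. Rzy. By symmetry of the argument, Ryz.

Yes, by ◇r → □◇r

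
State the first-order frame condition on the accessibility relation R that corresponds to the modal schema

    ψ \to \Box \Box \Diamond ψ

\forall x \forall z (x R^2 z \to \exists w (x = w \wedge zRw))

This is a Sahlqvist (Geach-type) schema ◇^0□^0ψ → □^2◇^1ψ.
First-order correspondent: \forall x \forall z (x R^2 z \to \exists w (x = w \wedge zRw)).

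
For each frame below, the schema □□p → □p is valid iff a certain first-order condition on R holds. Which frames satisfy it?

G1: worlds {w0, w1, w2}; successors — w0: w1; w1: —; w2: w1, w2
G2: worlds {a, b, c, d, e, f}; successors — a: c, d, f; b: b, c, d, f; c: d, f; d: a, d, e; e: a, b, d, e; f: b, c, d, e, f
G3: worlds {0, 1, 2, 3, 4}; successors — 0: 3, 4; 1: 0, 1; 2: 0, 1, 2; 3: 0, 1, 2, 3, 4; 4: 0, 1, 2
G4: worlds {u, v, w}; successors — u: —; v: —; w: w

This is the axiom for density; its first-order frame correspondent is ∀x ∀y (Rxy → ∃z (Rxz ∧ Rzy)).
G1: fails — Rw0w1 but no z with Rw0z and Rzw1.
G2: satisfies the condition.
G3: satisfies the condition.
G4: satisfies the condition.

G2, G3, G4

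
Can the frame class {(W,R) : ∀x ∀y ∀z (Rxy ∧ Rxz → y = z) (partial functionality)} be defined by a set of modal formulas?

This is a Sahlqvist condition; the CD axiom ◇p → □p defines it.

Yes, by ◇p → □p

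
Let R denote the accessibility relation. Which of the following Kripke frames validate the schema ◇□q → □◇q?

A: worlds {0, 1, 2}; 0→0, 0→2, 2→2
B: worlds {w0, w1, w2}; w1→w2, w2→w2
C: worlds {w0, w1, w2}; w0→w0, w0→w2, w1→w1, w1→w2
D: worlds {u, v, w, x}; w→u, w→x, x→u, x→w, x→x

Frame correspondent (Sahlqvist): ∀x ∀y ∀z (Rxy ∧ Rxz → ∃w (Ryw ∧ Rzw)) — i.e. convergence.
A: holds.
B: holds.
C: fails — Rw0w2 and Rw0w2 but w2 and w2 have no common successor.
D: fails — Rwu and Rwu but u and u have no common successor.
Valid on: A, B.

A, B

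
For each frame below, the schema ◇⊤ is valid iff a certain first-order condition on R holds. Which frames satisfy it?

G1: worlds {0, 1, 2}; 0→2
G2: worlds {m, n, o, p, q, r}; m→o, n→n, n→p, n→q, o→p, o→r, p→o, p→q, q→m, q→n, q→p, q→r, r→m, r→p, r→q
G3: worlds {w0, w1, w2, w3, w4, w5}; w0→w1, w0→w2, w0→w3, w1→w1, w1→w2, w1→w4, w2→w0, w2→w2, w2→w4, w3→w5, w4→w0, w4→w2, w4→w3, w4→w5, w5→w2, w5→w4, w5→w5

Frame correspondent (Sahlqvist): ∀x ∃y Rxy — i.e. seriality.
G1: fails — world 1 has no successor.
G2: ✓.
G3: ✓.
Valid on: G2, G3.

G2, G3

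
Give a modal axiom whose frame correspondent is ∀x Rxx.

The condition is reflexivity. The T schema □r → r defines it.
Suppose □r→r is valid. At any x set V(r)={w : Rxw}. Then □r holds at x, so r holds at x, i.e. Rxx.

□r → r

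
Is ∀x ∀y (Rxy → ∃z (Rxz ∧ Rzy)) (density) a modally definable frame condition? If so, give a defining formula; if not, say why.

Yes, by □□p → □p

This is a Sahlqvist condition; the C4 axiom □□p → □p defines it.
Suppose □□p→□p is valid. Take Rxy and set V(p)={w : xR²w}. Then □□p at x, so □p at x, so p at y, i.e. ∃z(Rxz∧Rzy).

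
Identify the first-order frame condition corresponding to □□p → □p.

Density

Suppose □□p→□p is valid. Take Rxy and set V(p)={w : xR²w}. Then □□p at x, so □p at x, so p at y, i.e. ∃z(Rxz∧Rzy).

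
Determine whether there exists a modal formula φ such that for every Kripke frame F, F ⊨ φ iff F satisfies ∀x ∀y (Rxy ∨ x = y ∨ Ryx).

Modal frame validity is preserved under disjoint unions.
Take 2 disjoint single-world reflexive frames: each is trivially connected, but their disjoint union has 2 worlds with no edge between distinct components, so it is not connected.
So the class is not modally definable.

No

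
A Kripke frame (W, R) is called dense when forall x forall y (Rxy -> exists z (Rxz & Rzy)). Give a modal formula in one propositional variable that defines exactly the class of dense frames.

A defining formula is □□q → □q (the C4 axiom).
Suppose □□q→□q is valid. Take Rxy and set V(q)={w : xR²w}. Then □□q at x, so □q at x, so q at y, i.e. ∃z(Rxz∧Rzy).

□□q → □q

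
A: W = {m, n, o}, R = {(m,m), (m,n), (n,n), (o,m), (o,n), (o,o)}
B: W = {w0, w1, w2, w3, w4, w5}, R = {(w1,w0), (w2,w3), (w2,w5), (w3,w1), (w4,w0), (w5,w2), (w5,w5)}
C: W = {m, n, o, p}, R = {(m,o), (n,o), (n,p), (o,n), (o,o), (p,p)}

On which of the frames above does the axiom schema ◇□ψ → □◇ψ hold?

The schema corresponds to convergence: ∀x ∀y ∀z (Rxy ∧ Rxz → ∃w (Ryw ∧ Rzw)).
A: ✓.
B: fails — Rw1w0 and Rw1w0 but w0 and w0 have no common successor.
C: fails — Rno and Rnp but o and p have no common successor.

A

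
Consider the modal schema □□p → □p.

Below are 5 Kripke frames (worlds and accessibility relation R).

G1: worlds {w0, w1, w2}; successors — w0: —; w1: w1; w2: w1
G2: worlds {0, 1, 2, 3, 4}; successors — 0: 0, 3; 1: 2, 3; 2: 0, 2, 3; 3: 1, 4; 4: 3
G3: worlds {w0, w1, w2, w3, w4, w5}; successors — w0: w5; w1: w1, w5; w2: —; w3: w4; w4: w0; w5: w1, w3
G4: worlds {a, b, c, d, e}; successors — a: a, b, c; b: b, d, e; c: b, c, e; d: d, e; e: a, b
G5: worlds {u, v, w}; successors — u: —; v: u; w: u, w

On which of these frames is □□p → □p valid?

G1, G4

This is the axiom for density; its first-order frame correspondent is ∀x ∀y (Rxy → ∃z (Rxz ∧ Rzy)).
G1: ✓.
G2: fails — R34 but no z with R3z and Rz4.
G3: fails — Rw0w5 but no z with Rw0z and Rzw5.
G4: ✓.
G5: fails — Rvu but no z with Rvz and Rzu.
Valid on: G1, G4.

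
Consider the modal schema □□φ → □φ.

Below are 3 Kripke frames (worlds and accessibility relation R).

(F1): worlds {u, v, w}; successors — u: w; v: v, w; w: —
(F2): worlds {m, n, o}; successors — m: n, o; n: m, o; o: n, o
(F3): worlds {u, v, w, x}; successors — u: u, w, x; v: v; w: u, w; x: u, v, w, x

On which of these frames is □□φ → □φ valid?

Frame correspondent (Sahlqvist): ∀x ∀y (Rxy → ∃z (Rxz ∧ Rzy)) — i.e. density.
(F1): fails — Ruw but no z with Ruz and Rzw.
(F2): fails — Rnm but no z with Rnz and Rzm.
(F3): ✓.

(F3)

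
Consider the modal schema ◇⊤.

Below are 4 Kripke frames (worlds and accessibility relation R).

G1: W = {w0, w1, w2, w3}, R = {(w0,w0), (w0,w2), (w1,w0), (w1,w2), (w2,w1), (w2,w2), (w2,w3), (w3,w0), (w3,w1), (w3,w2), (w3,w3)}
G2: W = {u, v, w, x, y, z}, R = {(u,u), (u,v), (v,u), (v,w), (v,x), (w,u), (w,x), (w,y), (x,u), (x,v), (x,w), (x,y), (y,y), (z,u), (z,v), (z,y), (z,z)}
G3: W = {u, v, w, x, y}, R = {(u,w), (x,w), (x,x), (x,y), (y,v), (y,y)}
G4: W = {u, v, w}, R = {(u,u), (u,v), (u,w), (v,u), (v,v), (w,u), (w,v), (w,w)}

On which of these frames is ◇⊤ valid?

G1, G2, G4

Frame correspondent (Sahlqvist): ∀x ∃y Rxy — i.e. seriality.
G1: satisfies the condition.
G2: satisfies the condition.
G3: fails — world v has no successor.
G4: satisfies the condition.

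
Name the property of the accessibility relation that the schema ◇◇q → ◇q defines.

Equivalently (dual form): □q → □□q.
Suppose □q→□□q is valid. Take Rxy, Ryz and set V(q)={w : Rxw}. Then □q at x, so □□q at x, so □q at y, so q at z, i.e. Rxz.
The converse is a direct semantic check.
Frame condition: ∀x ∀y ∀z (Rxy ∧ Ryz → Rxz).

transitivity: ∀x ∀y ∀z (Rxy ∧ Ryz → Rxz)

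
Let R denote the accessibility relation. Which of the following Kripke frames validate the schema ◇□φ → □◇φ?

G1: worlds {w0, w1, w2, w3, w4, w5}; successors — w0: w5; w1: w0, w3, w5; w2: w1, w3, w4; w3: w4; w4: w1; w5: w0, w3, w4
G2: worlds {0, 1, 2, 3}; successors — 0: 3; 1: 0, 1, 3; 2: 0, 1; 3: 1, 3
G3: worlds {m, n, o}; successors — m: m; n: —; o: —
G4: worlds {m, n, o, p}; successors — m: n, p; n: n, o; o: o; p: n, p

G2, G3, G4

The schema corresponds to convergence: ∀x ∀y ∀z (Rxy ∧ Rxz → ∃w (Ryw ∧ Rzw)).
G1: fails — Rw1w5 and Rw1w0 but w5 and w0 have no common successor.
G2: satisfies the condition.
G3: satisfies the condition.
G4: satisfies the condition.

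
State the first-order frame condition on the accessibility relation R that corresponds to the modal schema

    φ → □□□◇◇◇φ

∀x ∀z (xR³z → ∃w (x = w ∧ zR³w))

This is a Sahlqvist (Geach-type) schema ◇^0□^0φ → □^3◇^3φ.
First-order correspondent: ∀x ∀z (xR³z → ∃w (x = w ∧ zR³w)).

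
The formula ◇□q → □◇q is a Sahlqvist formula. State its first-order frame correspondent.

convergence: ∀x ∀y ∀z (Rxy ∧ Rxz → ∃w (Ryw ∧ Rzw))

Suppose ◇□q→□◇q is valid. Take Rxy, Rxz and set V(q)={w : Ryw}. Then □q at y so ◇□q at x, so □◇q at x, so ◇q at z, giving w with Rzw and Ryw.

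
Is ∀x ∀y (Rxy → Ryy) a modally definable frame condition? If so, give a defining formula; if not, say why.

The condition is shift-reflexivity. A defining modal formula is □(□r → r).

Definable; □(□r → r) defines it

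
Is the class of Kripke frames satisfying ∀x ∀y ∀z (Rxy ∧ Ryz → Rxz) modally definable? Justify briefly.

Yes: it is transitivity, defined by the 4 schema □q → □□q.

Definable; □q → □□q defines it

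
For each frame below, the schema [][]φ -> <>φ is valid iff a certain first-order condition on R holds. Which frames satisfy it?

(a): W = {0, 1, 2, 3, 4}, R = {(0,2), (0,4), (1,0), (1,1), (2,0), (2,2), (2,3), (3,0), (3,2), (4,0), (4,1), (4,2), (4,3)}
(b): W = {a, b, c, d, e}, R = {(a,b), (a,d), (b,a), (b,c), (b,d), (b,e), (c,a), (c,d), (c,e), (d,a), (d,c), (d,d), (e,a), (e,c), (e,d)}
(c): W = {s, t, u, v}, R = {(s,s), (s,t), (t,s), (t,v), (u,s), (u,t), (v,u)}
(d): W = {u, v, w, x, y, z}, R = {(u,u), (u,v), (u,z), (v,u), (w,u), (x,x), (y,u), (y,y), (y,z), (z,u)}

(a), (b), (d)

Frame correspondent (Sahlqvist): forall x exists w (x R^2 w & xRw) — i.e. a generalized confluence (Geach) condition.
(a): holds.
(b): holds.
(c): fails — at v but no w with vR²w and vRw.
(d): holds.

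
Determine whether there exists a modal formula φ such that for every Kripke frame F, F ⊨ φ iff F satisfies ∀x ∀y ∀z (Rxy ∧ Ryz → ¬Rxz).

No

If a class were modally definable it would be closed under surjective bounded morphisms (Goldblatt–Thomason).
The 7-cycle (worlds w0,w1,w2,w3,w4,w5,w6 with w0→w1→w2→w3→w4→w5→w6→w0) is intransitive. Mapping every world to a single reflexive point • is a surjective bounded morphism; the reflexive point is not intransitive (R••∧R•• but R••).
So no modal formula (or set of formulas) defines exactly the intransitive frames.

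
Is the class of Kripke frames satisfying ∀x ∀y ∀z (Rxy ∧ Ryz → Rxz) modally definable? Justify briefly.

Yes, by □p → □□p

The condition is transitivity. A defining modal formula is □p → □□p.
Suppose □p→□□p is valid. Take Rxy, Ryz and set V(p)={w : Rxw}. Then □p at x, so □□p at x, so □p at y, so p at z, i.e. Rxz.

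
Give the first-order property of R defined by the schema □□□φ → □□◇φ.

∀x ∀z (xR²z → ∃w (xR³w ∧ zRw))

This is a Sahlqvist (Geach-type) schema ◇^0□^3φ → □^2◇^1φ.
First-order correspondent: ∀x ∀z (xR²z → ∃w (xR³w ∧ zRw)).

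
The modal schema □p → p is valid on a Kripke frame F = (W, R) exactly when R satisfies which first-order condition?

Reflexivity

Suppose □p→p is valid. At any x set V(p)={w : Rxw}. Then □p holds at x, so p holds at x, i.e. Rxx.
The converse is a direct semantic check.
So the correspondent is reflexivity.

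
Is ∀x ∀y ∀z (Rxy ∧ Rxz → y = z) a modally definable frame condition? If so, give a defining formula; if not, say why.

Yes, by ◇r → □r

This is a Sahlqvist condition; the CD axiom ◇r → □r defines it.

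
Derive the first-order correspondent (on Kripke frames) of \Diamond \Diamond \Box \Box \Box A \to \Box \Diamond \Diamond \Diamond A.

This is a Sahlqvist (Geach-type) schema ◇^2□^3A → □^1◇^3A.
Minimal-valuation argument: fix x; take any y with xR^2y and any z with xR^1z. Set V(A) to the set of worlds R-reachable from y in exactly 3 steps. Then □^3A holds at y, so the antecedent holds at x; validity forces ◇^3A at z, giving a w with zR^3w and yR^3w.
First-order correspondent: \forall x \forall y \forall z ((x R^2 y \wedge xRz) \to \exists w (y R^3 w \wedge z R^3 w)).

\forall x \forall y \forall z ((x R^2 y \wedge xRz) \to \exists w (y R^3 w \wedge z R^3 w))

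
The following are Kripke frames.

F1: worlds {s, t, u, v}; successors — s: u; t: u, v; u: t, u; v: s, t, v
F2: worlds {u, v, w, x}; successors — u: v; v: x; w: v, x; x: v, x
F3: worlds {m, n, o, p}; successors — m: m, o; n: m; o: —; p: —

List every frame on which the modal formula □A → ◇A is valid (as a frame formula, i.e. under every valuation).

This is the axiom for seriality; its first-order frame correspondent is ∀x ∃y Rxy.
F1: satisfies the condition.
F2: satisfies the condition.
F3: fails — world o has no successor.
Valid on: F1, F2.

F1, F2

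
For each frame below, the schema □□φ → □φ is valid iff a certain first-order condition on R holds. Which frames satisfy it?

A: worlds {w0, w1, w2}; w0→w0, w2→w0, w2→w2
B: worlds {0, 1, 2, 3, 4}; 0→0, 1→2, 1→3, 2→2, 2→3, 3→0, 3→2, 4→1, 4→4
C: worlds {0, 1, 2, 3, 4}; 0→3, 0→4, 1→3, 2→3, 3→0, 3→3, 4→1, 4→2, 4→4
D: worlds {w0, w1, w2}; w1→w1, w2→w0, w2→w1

A, B, C

Frame correspondent (Sahlqvist): ∀x ∀y (Rxy → ∃z (Rxz ∧ Rzy)) — i.e. density.
A: satisfies the condition.
B: satisfies the condition.
C: satisfies the condition.
D: fails — Rw2w0 but no z with Rw2z and Rzw0.
Valid on: A, B, C.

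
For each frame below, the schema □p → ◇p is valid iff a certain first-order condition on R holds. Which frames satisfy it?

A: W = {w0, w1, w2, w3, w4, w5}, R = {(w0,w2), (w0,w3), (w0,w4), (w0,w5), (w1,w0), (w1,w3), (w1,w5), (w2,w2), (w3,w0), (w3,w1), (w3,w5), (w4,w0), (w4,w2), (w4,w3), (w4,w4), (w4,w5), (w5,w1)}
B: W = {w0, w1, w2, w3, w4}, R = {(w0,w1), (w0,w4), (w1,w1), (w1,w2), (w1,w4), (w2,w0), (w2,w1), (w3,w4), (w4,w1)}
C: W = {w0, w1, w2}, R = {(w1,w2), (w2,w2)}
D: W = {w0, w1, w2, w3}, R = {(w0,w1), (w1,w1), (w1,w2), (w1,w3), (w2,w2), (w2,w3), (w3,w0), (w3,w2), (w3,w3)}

The schema corresponds to seriality: ∀x ∃y Rxy.
A: holds.
B: holds.
C: fails — world w0 has no successor.
D: holds.

A, B, D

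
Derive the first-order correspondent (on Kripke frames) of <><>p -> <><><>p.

forall x forall y (x R^2 y -> exists w (y = w & x R^3 w))

This is a Sahlqvist (Geach-type) schema ◇^2□^0p → □^0◇^3p.
Minimal-valuation argument: fix x; take any y with xR^2y and any z with xR^0z. Set V(p) to the set of worlds R-reachable from y in exactly 0 steps. Then □^0p holds at y, so the antecedent holds at x; validity forces ◇^3p at z, giving a w with zR^3w and yR^0w.
First-order correspondent: forall x forall y (x R^2 y -> exists w (y = w & x R^3 w)).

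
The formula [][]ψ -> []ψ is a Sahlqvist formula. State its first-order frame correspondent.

Suppose □□ψ→□ψ is valid. Take Rxy and set V(ψ)={w : xR²w}. Then □□ψ at x, so □ψ at x, so ψ at y, i.e. ∃z(Rxz∧Rzy).

Density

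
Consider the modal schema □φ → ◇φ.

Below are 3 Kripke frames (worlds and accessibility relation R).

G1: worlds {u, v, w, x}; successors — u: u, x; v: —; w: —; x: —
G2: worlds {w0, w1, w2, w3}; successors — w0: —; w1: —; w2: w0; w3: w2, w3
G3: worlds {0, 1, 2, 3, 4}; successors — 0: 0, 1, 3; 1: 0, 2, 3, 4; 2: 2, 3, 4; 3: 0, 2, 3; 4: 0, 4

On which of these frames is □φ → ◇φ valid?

G3

This is the axiom for seriality; its first-order frame correspondent is ∀x ∃y Rxy.
G1: fails — world v has no successor.
G2: fails — world w0 has no successor.
G3: holds.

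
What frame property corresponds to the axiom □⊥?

emptiness of R: ∀x ∀y ¬Rxy

□⊥ is valid iff no world has any successor (otherwise □⊥ fails at any world with one).
Conversely, any frame satisfying ∀x ∀y ¬Rxy validates the schema.
Frame condition: ∀x ∀y ¬Rxy.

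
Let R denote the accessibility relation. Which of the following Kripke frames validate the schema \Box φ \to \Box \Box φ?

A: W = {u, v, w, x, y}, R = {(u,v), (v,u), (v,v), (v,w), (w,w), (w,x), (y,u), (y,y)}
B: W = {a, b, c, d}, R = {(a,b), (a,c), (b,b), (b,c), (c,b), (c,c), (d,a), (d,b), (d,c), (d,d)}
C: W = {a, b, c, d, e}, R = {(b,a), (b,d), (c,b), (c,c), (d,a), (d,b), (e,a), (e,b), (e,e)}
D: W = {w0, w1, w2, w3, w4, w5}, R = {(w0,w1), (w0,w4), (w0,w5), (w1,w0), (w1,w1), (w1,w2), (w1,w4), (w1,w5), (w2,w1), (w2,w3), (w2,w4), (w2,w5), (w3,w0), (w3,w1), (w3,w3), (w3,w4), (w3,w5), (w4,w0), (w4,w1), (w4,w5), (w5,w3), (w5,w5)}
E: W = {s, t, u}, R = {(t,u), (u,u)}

B, E

Frame correspondent (Sahlqvist): \forall x \forall y \forall z (Rxy \wedge Ryz \to Rxz) — i.e. transitivity.
A: fails — Ruv and Rvw but not Ruw.
B: ✓.
C: fails — Reb and Rbd but not Red.
D: fails — Rw3w1 and Rw1w2 but not Rw3w2.
E: ✓.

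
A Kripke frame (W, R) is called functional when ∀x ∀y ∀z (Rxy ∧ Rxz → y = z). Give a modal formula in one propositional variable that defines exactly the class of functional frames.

This is partial functionality; the standard corresponding axiom is CD: ◇ψ → □ψ.
Suppose ◇ψ→□ψ is valid. Take Rxy, Rxz and set V(ψ)={y}. Then ◇ψ at x, so □ψ at x, so ψ at z, i.e. z=y.

◇ψ → □ψ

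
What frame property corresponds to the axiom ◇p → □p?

Suppose ◇p→□p is valid. Take Rxy, Rxz and set V(p)={y}. Then ◇p at x, so □p at x, so p at z, i.e. z=y.
The converse is a direct semantic check.
So the correspondent is partial functionality.

partial functionality: ∀x ∀y ∀z (Rxy ∧ Rxz → y = z)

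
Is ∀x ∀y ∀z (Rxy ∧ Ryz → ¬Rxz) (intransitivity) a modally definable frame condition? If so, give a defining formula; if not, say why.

No — not modally definable

If a class were modally definable it would be closed under surjective bounded morphisms (Goldblatt–Thomason).
The 3-cycle (worlds a,b,c with a→b→c→a) is intransitive. Mapping every world to a single reflexive point • is a surjective bounded morphism; the reflexive point is not intransitive (R••∧R•• but R••).
So no modal formula (or set of formulas) defines exactly the intransitive frames.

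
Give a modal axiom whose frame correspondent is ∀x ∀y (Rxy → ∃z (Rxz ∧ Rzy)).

A defining formula is □□ψ → □ψ (the C4 axiom).

□□ψ → □ψ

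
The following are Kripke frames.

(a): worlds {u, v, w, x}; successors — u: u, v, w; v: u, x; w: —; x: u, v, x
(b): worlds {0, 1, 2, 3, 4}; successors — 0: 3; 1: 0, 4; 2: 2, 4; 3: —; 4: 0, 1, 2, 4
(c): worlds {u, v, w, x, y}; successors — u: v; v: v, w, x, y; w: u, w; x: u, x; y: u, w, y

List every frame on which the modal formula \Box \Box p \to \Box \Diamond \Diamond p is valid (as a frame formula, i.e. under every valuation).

The schema corresponds to a generalized confluence (Geach) condition: \forall x \forall z (xRz \to \exists w (x R^2 w \wedge z R^2 w)).
(a): fails — uRw but no t with uR²t and wR²t.
(b): fails — 0R3 but no w with 0R²w and 3R²w.
(c): ✓.
Valid on: (c).

(c)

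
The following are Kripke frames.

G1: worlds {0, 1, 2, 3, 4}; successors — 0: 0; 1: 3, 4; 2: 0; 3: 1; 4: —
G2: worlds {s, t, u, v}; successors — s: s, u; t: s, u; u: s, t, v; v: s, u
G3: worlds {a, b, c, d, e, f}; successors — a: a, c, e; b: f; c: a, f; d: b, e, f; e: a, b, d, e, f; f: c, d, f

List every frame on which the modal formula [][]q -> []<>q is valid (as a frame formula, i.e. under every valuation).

The schema corresponds to a generalized confluence (Geach) condition: forall x forall z (xRz -> exists w (x R^2 w & zRw)).
G1: fails — 1R4 but no w with 1R²w and 4Rw.
G2: condition met.
G3: condition met.
Valid on: G2, G3.

G2, G3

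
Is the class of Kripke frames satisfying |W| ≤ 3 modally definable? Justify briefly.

No — not modally definable

Modal frame validity is preserved under disjoint unions.
Any modal formula valid on each of 4 disjoint one-world frames is valid on their disjoint union (validity is preserved under disjoint unions). Each one-world frame has |W|=1≤3, but the union has |W|=4.
So the class is not modally definable.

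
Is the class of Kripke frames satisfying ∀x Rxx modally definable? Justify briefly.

Yes — defined by □r → r

Yes: it is reflexivity, defined by the T schema □r → r.
Suppose □r→r is valid. At any x set V(r)={w : Rxw}. Then □r holds at x, so r holds at x, i.e. Rxx.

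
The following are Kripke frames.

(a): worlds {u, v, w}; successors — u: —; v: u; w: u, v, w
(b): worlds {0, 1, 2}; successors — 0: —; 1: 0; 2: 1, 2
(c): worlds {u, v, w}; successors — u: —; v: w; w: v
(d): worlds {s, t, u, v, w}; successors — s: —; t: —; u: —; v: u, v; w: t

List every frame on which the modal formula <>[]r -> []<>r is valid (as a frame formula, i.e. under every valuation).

Frame correspondent (Sahlqvist): forall x forall y forall z (Rxy & Rxz -> exists w (Ryw & Rzw)) — i.e. convergence.
(a): fails — Rvu and Rvu but u and u have no common successor.
(b): fails — R10 and R10 but 0 and 0 have no common successor.
(c): ✓.
(d): fails — Rvu and Rvu but u and u have no common successor.
Valid on: (c).

(c)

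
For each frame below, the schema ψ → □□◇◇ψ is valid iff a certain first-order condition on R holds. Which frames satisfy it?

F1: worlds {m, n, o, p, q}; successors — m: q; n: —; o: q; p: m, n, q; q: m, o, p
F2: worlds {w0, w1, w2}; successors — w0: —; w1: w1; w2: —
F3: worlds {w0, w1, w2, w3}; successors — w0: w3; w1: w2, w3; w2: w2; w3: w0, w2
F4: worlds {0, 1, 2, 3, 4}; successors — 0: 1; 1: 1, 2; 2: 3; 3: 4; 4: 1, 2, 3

F2

Frame correspondent (Sahlqvist): ∀x ∀z (xR²z → ∃w (x = w ∧ zR²w)) — i.e. a generalized confluence (Geach) condition.
F1: fails — pR²q but no w with p=w and qR²w.
F2: ✓.
F3: fails — w0R²w2 but no w with w0=w and w2R²w.
F4: fails — 0R²1 but no w with 0=w and 1R²w.
Valid on: F2.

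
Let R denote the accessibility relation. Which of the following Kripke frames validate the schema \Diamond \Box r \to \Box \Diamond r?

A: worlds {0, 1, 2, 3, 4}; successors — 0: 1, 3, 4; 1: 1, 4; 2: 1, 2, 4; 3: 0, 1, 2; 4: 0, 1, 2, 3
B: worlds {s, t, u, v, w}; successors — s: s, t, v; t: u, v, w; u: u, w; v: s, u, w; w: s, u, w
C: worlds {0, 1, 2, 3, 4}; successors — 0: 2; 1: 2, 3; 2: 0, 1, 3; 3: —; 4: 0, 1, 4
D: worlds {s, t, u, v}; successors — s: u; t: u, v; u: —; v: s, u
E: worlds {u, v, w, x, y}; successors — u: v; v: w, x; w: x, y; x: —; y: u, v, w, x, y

The schema corresponds to convergence: \forall x \forall y \forall z (Rxy \wedge Rxz \to \exists w (Ryw \wedge Rzw)).
A: satisfies the condition.
B: fails — Rvu and Rvs but u and s have no common successor.
C: fails — R12 and R13 but 2 and 3 have no common successor.
D: fails — Rsu and Rsu but u and u have no common successor.
E: fails — Rvw and Rvx but w and x have no common successor.

A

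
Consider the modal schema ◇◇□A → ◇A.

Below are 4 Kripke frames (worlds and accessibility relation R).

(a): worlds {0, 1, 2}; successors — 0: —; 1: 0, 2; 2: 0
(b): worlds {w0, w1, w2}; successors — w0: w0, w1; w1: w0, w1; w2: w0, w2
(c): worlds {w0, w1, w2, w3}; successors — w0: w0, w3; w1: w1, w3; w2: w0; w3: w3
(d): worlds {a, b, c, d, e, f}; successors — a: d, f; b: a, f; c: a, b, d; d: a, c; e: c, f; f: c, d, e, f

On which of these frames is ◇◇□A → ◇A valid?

The schema corresponds to a generalized confluence (Geach) condition: ∀x ∀y (xR²y → ∃w (yRw ∧ xRw)).
(a): fails — 1R²0 but no w with 0Rw and 1Rw.
(b): holds.
(c): fails — w2R²w3 but no w with w3Rw and w2Rw.
(d): fails — aR²d but no w with dRw and aRw.

(b)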